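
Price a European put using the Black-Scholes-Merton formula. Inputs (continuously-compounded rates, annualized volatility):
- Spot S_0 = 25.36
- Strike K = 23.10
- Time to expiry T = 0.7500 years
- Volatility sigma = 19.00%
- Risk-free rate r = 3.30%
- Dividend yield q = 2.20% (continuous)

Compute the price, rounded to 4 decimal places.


Answer: Price = 0.6384

Derivation:
d1 = (ln(S/K) + (r - q + 0.5*sigma^2) * T) / (sigma * sqrt(T)) = 0.69967567
d2 = d1 - sigma * sqrt(T) = 0.53513084
exp(-rT) = 0.97555377; exp(-qT) = 0.98363538
P = K * exp(-rT) * N(-d2) - S_0 * exp(-qT) * N(-d1)
N(-d1) = 0.24206494; N(-d2) = 0.29627969
P = 23.1000 * 0.97555377 * 0.29627969 - 25.3600 * 0.98363538 * 0.24206494 = 0.6384


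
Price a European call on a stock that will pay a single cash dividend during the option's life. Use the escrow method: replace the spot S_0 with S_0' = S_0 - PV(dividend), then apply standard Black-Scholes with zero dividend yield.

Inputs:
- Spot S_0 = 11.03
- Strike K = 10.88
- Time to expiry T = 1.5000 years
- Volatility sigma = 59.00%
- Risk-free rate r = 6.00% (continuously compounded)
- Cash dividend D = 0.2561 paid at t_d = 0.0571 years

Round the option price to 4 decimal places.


PV(D) = D * exp(-r * t_d) = 0.2561 * 0.99657986 = 0.25522410
S_0' = S_0 - PV(D) = 11.0300 - 0.25522410 = 10.77477590
d1 = (ln(S_0'/K) + (r + sigma^2/2)*T) / (sigma*sqrt(T)) = 0.47240084
d2 = d1 - sigma*sqrt(T) = -0.25019864
exp(-rT) = 0.91393119
N(d1) = 0.68167965; N(d2) = 0.40121687
C = S_0' * N(d1) - K * exp(-rT) * N(d2) = 10.77477590 * 0.68167965 - 10.8800 * 0.91393119 * 0.40121687 = 3.3554

Answer: Price = 3.3554


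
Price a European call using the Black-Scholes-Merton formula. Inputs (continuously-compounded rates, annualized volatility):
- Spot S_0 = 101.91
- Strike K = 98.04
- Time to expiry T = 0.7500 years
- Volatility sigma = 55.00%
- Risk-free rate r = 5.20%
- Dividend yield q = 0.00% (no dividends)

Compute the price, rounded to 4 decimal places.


d1 = (ln(S/K) + (r - q + 0.5*sigma^2) * T) / (sigma * sqrt(T)) = 0.40131515
d2 = d1 - sigma * sqrt(T) = -0.07499882
exp(-rT) = 0.96175071; exp(-qT) = 1.00000000
C = S_0 * exp(-qT) * N(d1) - K * exp(-rT) * N(d2)
N(d1) = 0.65590594; N(d2) = 0.47010782
C = 101.9100 * 1.00000000 * 0.65590594 - 98.0400 * 0.96175071 * 0.47010782 = 22.5169

Answer: Price = 22.5169


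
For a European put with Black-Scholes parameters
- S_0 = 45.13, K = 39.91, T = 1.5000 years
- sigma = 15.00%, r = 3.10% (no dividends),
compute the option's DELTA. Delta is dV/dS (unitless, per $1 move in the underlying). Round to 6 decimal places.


d1 = 1.0140631415; d2 = 0.8303514108
phi(d1) = 0.2385680795; exp(-qT) = 1.0000000000; exp(-rT) = 0.9545645606
N(-d1) = 0.1552763121
Delta = -exp(-qT) * N(-d1) = -1.0000000000 * 0.1552763121 = -0.155276

Answer: Delta = -0.155276


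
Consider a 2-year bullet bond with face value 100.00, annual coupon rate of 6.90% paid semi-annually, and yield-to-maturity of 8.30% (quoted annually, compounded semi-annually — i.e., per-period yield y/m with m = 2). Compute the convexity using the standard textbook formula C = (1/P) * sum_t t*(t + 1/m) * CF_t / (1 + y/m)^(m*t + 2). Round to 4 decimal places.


Answer: Convexity = 4.3054

Derivation:
Coupon per period c = face * coupon_rate / m = 3.450000
Periods per year m = 2; per-period yield y/m = 0.041500
Number of cashflows N = 4
Cashflows (t years, CF_t, discount factor 1/(1+y/m)^(m*t), PV):
  t = 0.5000: CF_t = 3.450000, DF = 0.960154, PV = 3.312530
  t = 1.0000: CF_t = 3.450000, DF = 0.921895, PV = 3.180538
  t = 1.5000: CF_t = 3.450000, DF = 0.885161, PV = 3.053805
  t = 2.0000: CF_t = 103.450000, DF = 0.849890, PV = 87.921158
Price P = sum_t PV_t = 97.468030
Convexity numerator sum_t t*(t + 1/m) * CF_t / (1+y/m)^(m*t + 2):
  t = 0.5000: term = 1.526902
  t = 1.0000: term = 4.398183
  t = 1.5000: term = 8.445862
  t = 2.0000: term = 405.270371
Convexity = (1/P) * sum = 419.641318 / 97.468030 = 4.305425


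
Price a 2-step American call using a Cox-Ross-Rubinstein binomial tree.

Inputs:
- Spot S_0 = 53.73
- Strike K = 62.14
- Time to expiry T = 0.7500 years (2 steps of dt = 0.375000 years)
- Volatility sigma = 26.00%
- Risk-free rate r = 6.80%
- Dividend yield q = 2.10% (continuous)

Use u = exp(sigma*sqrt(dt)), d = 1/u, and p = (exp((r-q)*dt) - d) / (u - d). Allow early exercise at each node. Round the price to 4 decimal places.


Answer: Price = V(0,0) = 2.9684

Derivation:
dt = T/N = 0.375000
u = exp(sigma*sqrt(dt)) = 1.172592; d = 1/u = 0.852811
p = (exp((r-q)*dt) - d) / (u - d) = 0.515884
Discount per step: exp(-r*dt) = 0.974822
Stock lattice S(k, i) with i counting down-moves:
  k=0: S(0,0) = 53.7300
  k=1: S(1,0) = 63.0034; S(1,1) = 45.8216
  k=2: S(2,0) = 73.8773; S(2,1) = 53.7300; S(2,2) = 39.0771
Terminal payoffs V(N, i) = max(S_T - K, 0):
  V(2,0) = 11.737268; V(2,1) = 0.000000; V(2,2) = 0.000000
Backward induction: V(k, i) = exp(-r*dt) * [p * V(k+1, i) + (1-p) * V(k+1, i+1)]; then take max(V_cont, immediate exercise) for American.
  V(1,0) = exp(-r*dt) * [p*11.737268 + (1-p)*0.000000] = 5.902618; exercise = 0.863378; V(1,0) = max -> 5.902618
  V(1,1) = exp(-r*dt) * [p*0.000000 + (1-p)*0.000000] = 0.000000; exercise = 0.000000; V(1,1) = max -> 0.000000
  V(0,0) = exp(-r*dt) * [p*5.902618 + (1-p)*0.000000] = 2.968399; exercise = 0.000000; V(0,0) = max -> 2.968399


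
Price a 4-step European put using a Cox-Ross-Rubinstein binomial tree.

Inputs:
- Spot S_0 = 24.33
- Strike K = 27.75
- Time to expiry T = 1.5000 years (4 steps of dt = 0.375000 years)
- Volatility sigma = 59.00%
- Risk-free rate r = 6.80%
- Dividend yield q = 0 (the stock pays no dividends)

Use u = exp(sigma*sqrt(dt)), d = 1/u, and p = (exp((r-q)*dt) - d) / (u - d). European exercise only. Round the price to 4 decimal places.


Answer: Price = V(0,0) = 7.3797

Derivation:
dt = T/N = 0.375000
u = exp(sigma*sqrt(dt)) = 1.435194; d = 1/u = 0.696770
p = (exp((r-q)*dt) - d) / (u - d) = 0.445622
Discount per step: exp(-r*dt) = 0.974822
Stock lattice S(k, i) with i counting down-moves:
  k=0: S(0,0) = 24.3300
  k=1: S(1,0) = 34.9183; S(1,1) = 16.9524
  k=2: S(2,0) = 50.1145; S(2,1) = 24.3300; S(2,2) = 11.8119
  k=3: S(3,0) = 71.9240; S(3,1) = 34.9183; S(3,2) = 16.9524; S(3,3) = 8.2302
  k=4: S(4,0) = 103.2248; S(4,1) = 50.1145; S(4,2) = 24.3300; S(4,3) = 11.8119; S(4,4) = 5.7346
Terminal payoffs V(N, i) = max(K - S_T, 0):
  V(4,0) = 0.000000; V(4,1) = 0.000000; V(4,2) = 3.420000; V(4,3) = 15.938062; V(4,4) = 22.015439
Backward induction: V(k, i) = exp(-r*dt) * [p * V(k+1, i) + (1-p) * V(k+1, i+1)].
  V(3,0) = exp(-r*dt) * [p*0.000000 + (1-p)*0.000000] = 0.000000
  V(3,1) = exp(-r*dt) * [p*0.000000 + (1-p)*3.420000] = 1.848236
  V(3,2) = exp(-r*dt) * [p*3.420000 + (1-p)*15.938062] = 10.098904
  V(3,3) = exp(-r*dt) * [p*15.938062 + (1-p)*22.015439] = 18.821116
  V(2,0) = exp(-r*dt) * [p*0.000000 + (1-p)*1.848236] = 0.998824
  V(2,1) = exp(-r*dt) * [p*1.848236 + (1-p)*10.098904] = 6.260528
  V(2,2) = exp(-r*dt) * [p*10.098904 + (1-p)*18.821116] = 14.558295
  V(1,0) = exp(-r*dt) * [p*0.998824 + (1-p)*6.260528] = 3.817206
  V(1,1) = exp(-r*dt) * [p*6.260528 + (1-p)*14.558295] = 10.587183
  V(0,0) = exp(-r*dt) * [p*3.817206 + (1-p)*10.587183] = 7.379729


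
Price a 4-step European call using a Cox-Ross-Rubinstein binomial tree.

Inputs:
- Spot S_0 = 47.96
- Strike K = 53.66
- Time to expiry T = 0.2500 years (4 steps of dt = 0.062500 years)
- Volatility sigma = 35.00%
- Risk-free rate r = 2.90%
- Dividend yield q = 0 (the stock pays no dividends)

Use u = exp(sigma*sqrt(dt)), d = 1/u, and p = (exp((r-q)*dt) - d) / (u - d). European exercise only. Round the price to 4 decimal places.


Answer: Price = V(0,0) = 1.6361

Derivation:
dt = T/N = 0.062500
u = exp(sigma*sqrt(dt)) = 1.091442; d = 1/u = 0.916219
p = (exp((r-q)*dt) - d) / (u - d) = 0.488492
Discount per step: exp(-r*dt) = 0.998189
Stock lattice S(k, i) with i counting down-moves:
  k=0: S(0,0) = 47.9600
  k=1: S(1,0) = 52.3456; S(1,1) = 43.9419
  k=2: S(2,0) = 57.1322; S(2,1) = 47.9600; S(2,2) = 40.2604
  k=3: S(3,0) = 62.3565; S(3,1) = 52.3456; S(3,2) = 43.9419; S(3,3) = 36.8873
  k=4: S(4,0) = 68.0585; S(4,1) = 57.1322; S(4,2) = 47.9600; S(4,3) = 40.2604; S(4,4) = 33.7968
Terminal payoffs V(N, i) = max(S_T - K, 0):
  V(4,0) = 14.398480; V(4,1) = 3.472169; V(4,2) = 0.000000; V(4,3) = 0.000000; V(4,4) = 0.000000
Backward induction: V(k, i) = exp(-r*dt) * [p * V(k+1, i) + (1-p) * V(k+1, i+1)].
  V(3,0) = exp(-r*dt) * [p*14.398480 + (1-p)*3.472169] = 8.793634
  V(3,1) = exp(-r*dt) * [p*3.472169 + (1-p)*0.000000] = 1.693056
  V(3,2) = exp(-r*dt) * [p*0.000000 + (1-p)*0.000000] = 0.000000
  V(3,3) = exp(-r*dt) * [p*0.000000 + (1-p)*0.000000] = 0.000000
  V(2,0) = exp(-r*dt) * [p*8.793634 + (1-p)*1.693056] = 5.152286
  V(2,1) = exp(-r*dt) * [p*1.693056 + (1-p)*0.000000] = 0.825547
  V(2,2) = exp(-r*dt) * [p*0.000000 + (1-p)*0.000000] = 0.000000
  V(1,0) = exp(-r*dt) * [p*5.152286 + (1-p)*0.825547] = 2.933803
  V(1,1) = exp(-r*dt) * [p*0.825547 + (1-p)*0.000000] = 0.402543
  V(0,0) = exp(-r*dt) * [p*2.933803 + (1-p)*0.402543] = 1.636076


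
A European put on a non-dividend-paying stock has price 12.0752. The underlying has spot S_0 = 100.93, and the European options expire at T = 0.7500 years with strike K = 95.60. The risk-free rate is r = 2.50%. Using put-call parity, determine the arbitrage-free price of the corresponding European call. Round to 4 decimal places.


Put-call parity: C - P = S_0 * exp(-qT) - K * exp(-rT).
S_0 * exp(-qT) = 100.9300 * 1.00000000 = 100.93000000
K * exp(-rT) = 95.6000 * 0.98142469 = 93.82420015
C = P + S*exp(-qT) - K*exp(-rT)
C = 12.0752 + 100.93000000 - 93.82420015 = 19.1810

Answer: Call price = 19.1810


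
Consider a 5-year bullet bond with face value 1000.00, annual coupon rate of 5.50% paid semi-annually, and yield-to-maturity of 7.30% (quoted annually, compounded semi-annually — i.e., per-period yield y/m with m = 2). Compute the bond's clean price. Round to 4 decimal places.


Coupon per period c = face * coupon_rate / m = 27.500000
Periods per year m = 2; per-period yield y/m = 0.036500
Number of cashflows N = 10
Cashflows (t years, CF_t, discount factor 1/(1+y/m)^(m*t), PV):
  t = 0.5000: CF_t = 27.500000, DF = 0.964785, PV = 26.531597
  t = 1.0000: CF_t = 27.500000, DF = 0.930811, PV = 25.597295
  t = 1.5000: CF_t = 27.500000, DF = 0.898033, PV = 24.695895
  t = 2.0000: CF_t = 27.500000, DF = 0.866409, PV = 23.826238
  t = 2.5000: CF_t = 27.500000, DF = 0.835898, PV = 22.987205
  t = 3.0000: CF_t = 27.500000, DF = 0.806462, PV = 22.177718
  t = 3.5000: CF_t = 27.500000, DF = 0.778063, PV = 21.396737
  t = 4.0000: CF_t = 27.500000, DF = 0.750664, PV = 20.643258
  t = 4.5000: CF_t = 27.500000, DF = 0.724230, PV = 19.916313
  t = 5.0000: CF_t = 1027.500000, DF = 0.698726, PV = 717.941018
Price P = sum_t PV_t = 925.713273

Answer: Price = 925.7133


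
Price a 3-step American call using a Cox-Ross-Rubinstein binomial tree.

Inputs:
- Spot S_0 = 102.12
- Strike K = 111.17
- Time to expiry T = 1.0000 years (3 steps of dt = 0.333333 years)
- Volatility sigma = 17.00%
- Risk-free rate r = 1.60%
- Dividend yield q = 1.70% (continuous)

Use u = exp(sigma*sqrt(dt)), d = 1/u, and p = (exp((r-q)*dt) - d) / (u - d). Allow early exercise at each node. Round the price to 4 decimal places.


dt = T/N = 0.333333
u = exp(sigma*sqrt(dt)) = 1.103128; d = 1/u = 0.906513
p = (exp((r-q)*dt) - d) / (u - d) = 0.473787
Discount per step: exp(-r*dt) = 0.994681
Stock lattice S(k, i) with i counting down-moves:
  k=0: S(0,0) = 102.1200
  k=1: S(1,0) = 112.6514; S(1,1) = 92.5731
  k=2: S(2,0) = 124.2689; S(2,1) = 102.1200; S(2,2) = 83.9188
  k=3: S(3,0) = 137.0845; S(3,1) = 112.6514; S(3,2) = 92.5731; S(3,3) = 76.0735
Terminal payoffs V(N, i) = max(S_T - K, 0):
  V(3,0) = 25.914460; V(3,1) = 1.481405; V(3,2) = 0.000000; V(3,3) = 0.000000
Backward induction: V(k, i) = exp(-r*dt) * [p * V(k+1, i) + (1-p) * V(k+1, i+1)]; then take max(V_cont, immediate exercise) for American.
  V(2,0) = exp(-r*dt) * [p*25.914460 + (1-p)*1.481405] = 12.988019; exercise = 13.098890; V(2,0) = max -> 13.098890
  V(2,1) = exp(-r*dt) * [p*1.481405 + (1-p)*0.000000] = 0.698137; exercise = 0.000000; V(2,1) = max -> 0.698137
  V(2,2) = exp(-r*dt) * [p*0.000000 + (1-p)*0.000000] = 0.000000; exercise = 0.000000; V(2,2) = max -> 0.000000
  V(1,0) = exp(-r*dt) * [p*13.098890 + (1-p)*0.698137] = 6.538490; exercise = 1.481405; V(1,0) = max -> 6.538490
  V(1,1) = exp(-r*dt) * [p*0.698137 + (1-p)*0.000000] = 0.329009; exercise = 0.000000; V(1,1) = max -> 0.329009
  V(0,0) = exp(-r*dt) * [p*6.538490 + (1-p)*0.329009] = 3.253583; exercise = 0.000000; V(0,0) = max -> 3.253583

Answer: Price = V(0,0) = 3.2536


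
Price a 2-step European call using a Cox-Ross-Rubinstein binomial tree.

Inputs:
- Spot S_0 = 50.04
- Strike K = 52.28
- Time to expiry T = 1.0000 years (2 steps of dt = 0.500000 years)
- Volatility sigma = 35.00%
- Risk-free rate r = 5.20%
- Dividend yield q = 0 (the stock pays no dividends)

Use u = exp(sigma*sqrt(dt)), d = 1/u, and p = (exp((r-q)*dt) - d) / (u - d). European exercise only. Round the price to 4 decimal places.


Answer: Price = V(0,0) = 6.8254

Derivation:
dt = T/N = 0.500000
u = exp(sigma*sqrt(dt)) = 1.280803; d = 1/u = 0.780760
p = (exp((r-q)*dt) - d) / (u - d) = 0.491119
Discount per step: exp(-r*dt) = 0.974335
Stock lattice S(k, i) with i counting down-moves:
  k=0: S(0,0) = 50.0400
  k=1: S(1,0) = 64.0914; S(1,1) = 39.0692
  k=2: S(2,0) = 82.0885; S(2,1) = 50.0400; S(2,2) = 30.5037
Terminal payoffs V(N, i) = max(S_T - K, 0):
  V(2,0) = 29.808459; V(2,1) = 0.000000; V(2,2) = 0.000000
Backward induction: V(k, i) = exp(-r*dt) * [p * V(k+1, i) + (1-p) * V(k+1, i+1)].
  V(1,0) = exp(-r*dt) * [p*29.808459 + (1-p)*0.000000] = 14.263790
  V(1,1) = exp(-r*dt) * [p*0.000000 + (1-p)*0.000000] = 0.000000
  V(0,0) = exp(-r*dt) * [p*14.263790 + (1-p)*0.000000] = 6.825436


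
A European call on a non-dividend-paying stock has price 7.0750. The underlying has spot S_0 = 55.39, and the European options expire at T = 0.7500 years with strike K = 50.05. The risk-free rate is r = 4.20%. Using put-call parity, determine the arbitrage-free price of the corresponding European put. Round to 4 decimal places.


Answer: Put price = 0.1830

Derivation:
Put-call parity: C - P = S_0 * exp(-qT) - K * exp(-rT).
S_0 * exp(-qT) = 55.3900 * 1.00000000 = 55.39000000
K * exp(-rT) = 50.0500 * 0.96899096 = 48.49799737
P = C - S*exp(-qT) + K*exp(-rT)
P = 7.0750 - 55.39000000 + 48.49799737 = 0.1830


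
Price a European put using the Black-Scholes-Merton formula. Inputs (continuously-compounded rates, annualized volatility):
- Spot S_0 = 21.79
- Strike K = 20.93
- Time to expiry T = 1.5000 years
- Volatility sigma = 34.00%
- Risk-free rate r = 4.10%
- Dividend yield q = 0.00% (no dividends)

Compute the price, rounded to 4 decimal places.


d1 = (ln(S/K) + (r - q + 0.5*sigma^2) * T) / (sigma * sqrt(T)) = 0.45259753
d2 = d1 - sigma * sqrt(T) = 0.03618428
exp(-rT) = 0.94035295; exp(-qT) = 1.00000000
P = K * exp(-rT) * N(-d2) - S_0 * exp(-qT) * N(-d1)
N(-d1) = 0.32541929; N(-d2) = 0.48556771
P = 20.9300 * 0.94035295 * 0.48556771 - 21.7900 * 1.00000000 * 0.32541929 = 2.4659

Answer: Price = 2.4659


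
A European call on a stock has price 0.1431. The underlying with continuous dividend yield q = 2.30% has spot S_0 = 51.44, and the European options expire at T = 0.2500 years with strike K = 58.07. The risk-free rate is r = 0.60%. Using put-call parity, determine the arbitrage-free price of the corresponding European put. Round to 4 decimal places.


Answer: Put price = 6.9810

Derivation:
Put-call parity: C - P = S_0 * exp(-qT) - K * exp(-rT).
S_0 * exp(-qT) = 51.4400 * 0.99426650 = 51.14506874
K * exp(-rT) = 58.0700 * 0.99850112 = 57.98296030
P = C - S*exp(-qT) + K*exp(-rT)
P = 0.1431 - 51.14506874 + 57.98296030 = 6.9810


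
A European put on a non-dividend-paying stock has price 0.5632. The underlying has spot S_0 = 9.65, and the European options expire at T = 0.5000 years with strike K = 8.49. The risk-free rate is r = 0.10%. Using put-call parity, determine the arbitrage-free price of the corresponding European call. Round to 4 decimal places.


Put-call parity: C - P = S_0 * exp(-qT) - K * exp(-rT).
S_0 * exp(-qT) = 9.6500 * 1.00000000 = 9.65000000
K * exp(-rT) = 8.4900 * 0.99950012 = 8.48575606
C = P + S*exp(-qT) - K*exp(-rT)
C = 0.5632 + 9.65000000 - 8.48575606 = 1.7274

Answer: Call price = 1.7274


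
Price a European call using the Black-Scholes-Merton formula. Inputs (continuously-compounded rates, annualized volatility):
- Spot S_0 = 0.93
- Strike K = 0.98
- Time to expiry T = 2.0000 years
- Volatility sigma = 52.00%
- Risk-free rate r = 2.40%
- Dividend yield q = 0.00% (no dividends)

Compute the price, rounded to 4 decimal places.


Answer: Price = 0.2654

Derivation:
d1 = (ln(S/K) + (r - q + 0.5*sigma^2) * T) / (sigma * sqrt(T)) = 0.36175585
d2 = d1 - sigma * sqrt(T) = -0.37363520
exp(-rT) = 0.95313379; exp(-qT) = 1.00000000
C = S_0 * exp(-qT) * N(d1) - K * exp(-rT) * N(d2)
N(d1) = 0.64123276; N(d2) = 0.35433787
C = 0.9300 * 1.00000000 * 0.64123276 - 0.9800 * 0.95313379 * 0.35433787 = 0.2654


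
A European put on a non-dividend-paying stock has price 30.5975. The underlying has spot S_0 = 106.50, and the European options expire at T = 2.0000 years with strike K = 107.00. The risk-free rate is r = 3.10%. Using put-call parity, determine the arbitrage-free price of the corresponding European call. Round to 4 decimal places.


Answer: Call price = 36.5300

Derivation:
Put-call parity: C - P = S_0 * exp(-qT) - K * exp(-rT).
S_0 * exp(-qT) = 106.5000 * 1.00000000 = 106.50000000
K * exp(-rT) = 107.0000 * 0.93988289 = 100.56746889
C = P + S*exp(-qT) - K*exp(-rT)
C = 30.5975 + 106.50000000 - 100.56746889 = 36.5300


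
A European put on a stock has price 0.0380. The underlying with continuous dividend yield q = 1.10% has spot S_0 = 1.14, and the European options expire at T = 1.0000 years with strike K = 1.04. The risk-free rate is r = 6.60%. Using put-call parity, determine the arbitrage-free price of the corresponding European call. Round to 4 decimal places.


Put-call parity: C - P = S_0 * exp(-qT) - K * exp(-rT).
S_0 * exp(-qT) = 1.1400 * 0.98906028 = 1.12752872
K * exp(-rT) = 1.0400 * 0.93613086 = 0.97357610
C = P + S*exp(-qT) - K*exp(-rT)
C = 0.0380 + 1.12752872 - 0.97357610 = 0.1920

Answer: Call price = 0.1920


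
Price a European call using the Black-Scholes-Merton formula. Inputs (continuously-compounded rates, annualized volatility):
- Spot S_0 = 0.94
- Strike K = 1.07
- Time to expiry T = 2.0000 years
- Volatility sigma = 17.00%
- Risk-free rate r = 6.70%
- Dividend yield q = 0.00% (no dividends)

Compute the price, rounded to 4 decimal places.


Answer: Price = 0.0919

Derivation:
d1 = (ln(S/K) + (r - q + 0.5*sigma^2) * T) / (sigma * sqrt(T)) = 0.13878405
d2 = d1 - sigma * sqrt(T) = -0.10163226
exp(-rT) = 0.87459006; exp(-qT) = 1.00000000
C = S_0 * exp(-qT) * N(d1) - K * exp(-rT) * N(d2)
N(d1) = 0.55518960; N(d2) = 0.45952429
C = 0.9400 * 1.00000000 * 0.55518960 - 1.0700 * 0.87459006 * 0.45952429 = 0.0919


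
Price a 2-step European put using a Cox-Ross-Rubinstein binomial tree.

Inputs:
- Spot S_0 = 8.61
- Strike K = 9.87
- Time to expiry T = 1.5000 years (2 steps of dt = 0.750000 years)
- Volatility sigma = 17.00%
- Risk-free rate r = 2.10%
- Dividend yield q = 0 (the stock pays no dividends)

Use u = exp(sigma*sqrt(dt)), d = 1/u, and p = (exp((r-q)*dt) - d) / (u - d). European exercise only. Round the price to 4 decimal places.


dt = T/N = 0.750000
u = exp(sigma*sqrt(dt)) = 1.158614; d = 1/u = 0.863100
p = (exp((r-q)*dt) - d) / (u - d) = 0.516979
Discount per step: exp(-r*dt) = 0.984373
Stock lattice S(k, i) with i counting down-moves:
  k=0: S(0,0) = 8.6100
  k=1: S(1,0) = 9.9757; S(1,1) = 7.4313
  k=2: S(2,0) = 11.5579; S(2,1) = 8.6100; S(2,2) = 6.4140
Terminal payoffs V(N, i) = max(K - S_T, 0):
  V(2,0) = 0.000000; V(2,1) = 1.260000; V(2,2) = 3.456048
Backward induction: V(k, i) = exp(-r*dt) * [p * V(k+1, i) + (1-p) * V(k+1, i+1)].
  V(1,0) = exp(-r*dt) * [p*0.000000 + (1-p)*1.260000] = 0.599096
  V(1,1) = exp(-r*dt) * [p*1.260000 + (1-p)*3.456048] = 2.284471
  V(0,0) = exp(-r*dt) * [p*0.599096 + (1-p)*2.284471] = 1.391084

Answer: Price = V(0,0) = 1.3911


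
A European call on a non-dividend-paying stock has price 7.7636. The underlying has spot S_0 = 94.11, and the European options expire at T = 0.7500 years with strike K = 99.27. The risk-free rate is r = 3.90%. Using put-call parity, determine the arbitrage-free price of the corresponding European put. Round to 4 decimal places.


Answer: Put price = 10.0620

Derivation:
Put-call parity: C - P = S_0 * exp(-qT) - K * exp(-rT).
S_0 * exp(-qT) = 94.1100 * 1.00000000 = 94.11000000
K * exp(-rT) = 99.2700 * 0.97117364 = 96.40840731
P = C - S*exp(-qT) + K*exp(-rT)
P = 7.7636 - 94.11000000 + 96.40840731 = 10.0620


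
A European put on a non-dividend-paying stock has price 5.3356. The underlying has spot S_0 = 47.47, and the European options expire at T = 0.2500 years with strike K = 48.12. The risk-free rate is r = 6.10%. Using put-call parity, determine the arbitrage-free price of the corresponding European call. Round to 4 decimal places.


Answer: Call price = 5.4139

Derivation:
Put-call parity: C - P = S_0 * exp(-qT) - K * exp(-rT).
S_0 * exp(-qT) = 47.4700 * 1.00000000 = 47.47000000
K * exp(-rT) = 48.1200 * 0.98486569 = 47.39173712
C = P + S*exp(-qT) - K*exp(-rT)
C = 5.3356 + 47.47000000 - 47.39173712 = 5.4139


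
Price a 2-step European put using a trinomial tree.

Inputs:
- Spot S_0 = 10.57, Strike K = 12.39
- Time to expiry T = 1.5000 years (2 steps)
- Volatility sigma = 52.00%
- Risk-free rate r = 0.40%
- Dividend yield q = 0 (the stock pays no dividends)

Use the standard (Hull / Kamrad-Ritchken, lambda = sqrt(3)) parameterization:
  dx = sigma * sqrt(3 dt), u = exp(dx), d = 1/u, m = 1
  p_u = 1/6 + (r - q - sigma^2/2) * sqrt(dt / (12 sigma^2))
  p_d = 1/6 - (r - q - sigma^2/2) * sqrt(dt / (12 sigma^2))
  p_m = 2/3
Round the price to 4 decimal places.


dt = T/N = 0.750000; dx = sigma*sqrt(3*dt) = 0.780000
u = exp(dx) = 2.181472; d = 1/u = 0.458406
p_u = 0.103590, p_m = 0.666667, p_d = 0.229744
Discount per step: exp(-r*dt) = 0.997004
Stock lattice S(k, j) with j the centered position index:
  k=0: S(0,+0) = 10.5700
  k=1: S(1,-1) = 4.8454; S(1,+0) = 10.5700; S(1,+1) = 23.0582
  k=2: S(2,-2) = 2.2211; S(2,-1) = 4.8454; S(2,+0) = 10.5700; S(2,+1) = 23.0582; S(2,+2) = 50.3007
Terminal payoffs V(N, j) = max(K - S_T, 0):
  V(2,-2) = 10.168862; V(2,-1) = 7.544648; V(2,+0) = 1.820000; V(2,+1) = 0.000000; V(2,+2) = 0.000000
Backward induction: V(k, j) = exp(-r*dt) * [p_u * V(k+1, j+1) + p_m * V(k+1, j) + p_d * V(k+1, j-1)]
  V(1,-1) = exp(-r*dt) * [p_u*1.820000 + p_m*7.544648 + p_d*10.168862] = 7.531900
  V(1,+0) = exp(-r*dt) * [p_u*0.000000 + p_m*1.820000 + p_d*7.544648] = 2.937841
  V(1,+1) = exp(-r*dt) * [p_u*0.000000 + p_m*0.000000 + p_d*1.820000] = 0.416881
  V(0,+0) = exp(-r*dt) * [p_u*0.416881 + p_m*2.937841 + p_d*7.531900] = 3.720971

Answer: Price = V(0,0) = 3.7210


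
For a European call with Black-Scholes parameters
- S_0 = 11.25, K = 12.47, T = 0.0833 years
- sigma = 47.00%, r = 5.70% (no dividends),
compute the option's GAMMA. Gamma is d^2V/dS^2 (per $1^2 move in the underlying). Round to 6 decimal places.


Answer: Gamma = 0.210787

Derivation:
d1 = -0.6561660977; d2 = -0.7918162728
phi(d1) = 0.3216743736; exp(-qT) = 1.0000000000; exp(-rT) = 0.9952631544
Gamma = exp(-qT) * phi(d1) / (S * sigma * sqrt(T)) = 1.0000000000 * 0.3216743736 / (11.2500 * 0.4700 * 0.2886173938) = 0.210787


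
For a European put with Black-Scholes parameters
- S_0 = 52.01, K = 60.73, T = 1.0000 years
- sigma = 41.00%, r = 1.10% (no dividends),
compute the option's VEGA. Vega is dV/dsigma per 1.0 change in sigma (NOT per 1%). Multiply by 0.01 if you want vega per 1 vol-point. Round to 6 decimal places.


Answer: Vega = 20.528348

Derivation:
d1 = -0.1462239076; d2 = -0.5562239076
phi(d1) = 0.3947000188; exp(-qT) = 1.0000000000; exp(-rT) = 0.9890602788
Vega = S * exp(-qT) * phi(d1) * sqrt(T) = 52.0100 * 1.0000000000 * 0.3947000188 * 1.0000000000 = 20.528348


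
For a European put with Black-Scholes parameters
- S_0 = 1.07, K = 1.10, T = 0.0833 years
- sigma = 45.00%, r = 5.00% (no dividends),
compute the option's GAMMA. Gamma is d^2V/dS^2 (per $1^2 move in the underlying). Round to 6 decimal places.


Answer: Gamma = 2.851508

Derivation:
d1 = -0.1158966596; d2 = -0.2457744868
phi(d1) = 0.3962719539; exp(-qT) = 1.0000000000; exp(-rT) = 0.9958436616
Gamma = exp(-qT) * phi(d1) / (S * sigma * sqrt(T)) = 1.0000000000 * 0.3962719539 / (1.0700 * 0.4500 * 0.2886173938) = 2.851508


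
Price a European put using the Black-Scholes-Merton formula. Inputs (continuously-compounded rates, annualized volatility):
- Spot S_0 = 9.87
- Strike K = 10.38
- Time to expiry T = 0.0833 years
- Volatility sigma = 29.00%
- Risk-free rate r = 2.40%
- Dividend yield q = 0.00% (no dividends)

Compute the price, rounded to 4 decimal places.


Answer: Price = 0.6371

Derivation:
d1 = (ln(S/K) + (r - q + 0.5*sigma^2) * T) / (sigma * sqrt(T)) = -0.53619560
d2 = d1 - sigma * sqrt(T) = -0.61989465
exp(-rT) = 0.99800280; exp(-qT) = 1.00000000
P = K * exp(-rT) * N(-d2) - S_0 * exp(-qT) * N(-d1)
N(-d1) = 0.70408831; N(-d2) = 0.73233642
P = 10.3800 * 0.99800280 * 0.73233642 - 9.8700 * 1.00000000 * 0.70408831 = 0.6371


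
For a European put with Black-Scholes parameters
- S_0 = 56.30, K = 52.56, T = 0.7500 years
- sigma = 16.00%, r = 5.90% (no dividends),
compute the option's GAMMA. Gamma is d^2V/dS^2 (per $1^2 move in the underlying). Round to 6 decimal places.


Answer: Gamma = 0.034577

Derivation:
d1 = 0.8847110636; d2 = 0.7461469990
phi(d1) = 0.2697403724; exp(-qT) = 1.0000000000; exp(-rT) = 0.9567147489
Gamma = exp(-qT) * phi(d1) / (S * sigma * sqrt(T)) = 1.0000000000 * 0.2697403724 / (56.3000 * 0.1600 * 0.8660254038) = 0.034577


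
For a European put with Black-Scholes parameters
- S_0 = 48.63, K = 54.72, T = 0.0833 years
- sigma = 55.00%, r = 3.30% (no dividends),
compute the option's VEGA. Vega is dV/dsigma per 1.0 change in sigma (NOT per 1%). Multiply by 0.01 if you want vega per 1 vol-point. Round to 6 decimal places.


d1 = -0.6465976070; d2 = -0.8053371736
phi(d1) = 0.3236855478; exp(-qT) = 1.0000000000; exp(-rT) = 0.9972548748
Vega = S * exp(-qT) * phi(d1) * sqrt(T) = 48.6300 * 1.0000000000 * 0.3236855478 * 0.2886173938 = 4.543077

Answer: Vega = 4.543077


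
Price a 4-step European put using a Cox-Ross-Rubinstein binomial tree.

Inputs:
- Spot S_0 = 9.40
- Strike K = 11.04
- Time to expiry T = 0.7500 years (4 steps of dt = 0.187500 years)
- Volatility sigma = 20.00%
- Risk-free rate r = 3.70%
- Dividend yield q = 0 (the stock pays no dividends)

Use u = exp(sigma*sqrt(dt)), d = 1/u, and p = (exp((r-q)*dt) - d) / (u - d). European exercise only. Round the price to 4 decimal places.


dt = T/N = 0.187500
u = exp(sigma*sqrt(dt)) = 1.090463; d = 1/u = 0.917042
p = (exp((r-q)*dt) - d) / (u - d) = 0.518506
Discount per step: exp(-r*dt) = 0.993087
Stock lattice S(k, i) with i counting down-moves:
  k=0: S(0,0) = 9.4000
  k=1: S(1,0) = 10.2504; S(1,1) = 8.6202
  k=2: S(2,0) = 11.1776; S(2,1) = 9.4000; S(2,2) = 7.9051
  k=3: S(3,0) = 12.1888; S(3,1) = 10.2504; S(3,2) = 8.6202; S(3,3) = 7.2493
  k=4: S(4,0) = 13.2914; S(4,1) = 11.1776; S(4,2) = 9.4000; S(4,3) = 7.9051; S(4,4) = 6.6479
Terminal payoffs V(N, i) = max(K - S_T, 0):
  V(4,0) = 0.000000; V(4,1) = 0.000000; V(4,2) = 1.640000; V(4,3) = 3.134928; V(4,4) = 4.392110
Backward induction: V(k, i) = exp(-r*dt) * [p * V(k+1, i) + (1-p) * V(k+1, i+1)].
  V(3,0) = exp(-r*dt) * [p*0.000000 + (1-p)*0.000000] = 0.000000
  V(3,1) = exp(-r*dt) * [p*0.000000 + (1-p)*1.640000] = 0.784192
  V(3,2) = exp(-r*dt) * [p*1.640000 + (1-p)*3.134928] = 2.343485
  V(3,3) = exp(-r*dt) * [p*3.134928 + (1-p)*4.392110] = 3.714396
  V(2,0) = exp(-r*dt) * [p*0.000000 + (1-p)*0.784192] = 0.374973
  V(2,1) = exp(-r*dt) * [p*0.784192 + (1-p)*2.343485] = 1.524370
  V(2,2) = exp(-r*dt) * [p*2.343485 + (1-p)*3.714396] = 2.982806
  V(1,0) = exp(-r*dt) * [p*0.374973 + (1-p)*1.524370] = 0.921983
  V(1,1) = exp(-r*dt) * [p*1.524370 + (1-p)*2.982806] = 2.211205
  V(0,0) = exp(-r*dt) * [p*0.921983 + (1-p)*2.211205] = 1.532071

Answer: Price = V(0,0) = 1.5321


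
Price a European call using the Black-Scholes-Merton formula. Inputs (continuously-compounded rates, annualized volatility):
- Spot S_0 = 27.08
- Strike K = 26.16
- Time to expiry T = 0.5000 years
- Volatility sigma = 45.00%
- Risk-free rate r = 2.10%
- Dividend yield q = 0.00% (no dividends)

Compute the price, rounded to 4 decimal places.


Answer: Price = 3.9776

Derivation:
d1 = (ln(S/K) + (r - q + 0.5*sigma^2) * T) / (sigma * sqrt(T)) = 0.30072127
d2 = d1 - sigma * sqrt(T) = -0.01747678
exp(-rT) = 0.98955493; exp(-qT) = 1.00000000
C = S_0 * exp(-qT) * N(d1) - K * exp(-rT) * N(d2)
N(d1) = 0.61818648; N(d2) = 0.49302813
C = 27.0800 * 1.00000000 * 0.61818648 - 26.1600 * 0.98955493 * 0.49302813 = 3.9776


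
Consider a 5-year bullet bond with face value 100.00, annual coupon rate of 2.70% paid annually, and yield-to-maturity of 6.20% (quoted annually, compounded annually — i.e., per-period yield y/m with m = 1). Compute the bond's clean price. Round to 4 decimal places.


Coupon per period c = face * coupon_rate / m = 2.700000
Periods per year m = 1; per-period yield y/m = 0.062000
Number of cashflows N = 5
Cashflows (t years, CF_t, discount factor 1/(1+y/m)^(m*t), PV):
  t = 1.0000: CF_t = 2.700000, DF = 0.941620, PV = 2.542373
  t = 2.0000: CF_t = 2.700000, DF = 0.886647, PV = 2.393948
  t = 3.0000: CF_t = 2.700000, DF = 0.834885, PV = 2.254188
  t = 4.0000: CF_t = 2.700000, DF = 0.786144, PV = 2.122588
  t = 5.0000: CF_t = 102.700000, DF = 0.740248, PV = 76.023500
Price P = sum_t PV_t = 85.336597

Answer: Price = 85.3366


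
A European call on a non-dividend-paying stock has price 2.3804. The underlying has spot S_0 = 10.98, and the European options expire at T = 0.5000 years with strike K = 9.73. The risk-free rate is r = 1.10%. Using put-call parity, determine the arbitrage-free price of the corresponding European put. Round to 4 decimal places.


Put-call parity: C - P = S_0 * exp(-qT) - K * exp(-rT).
S_0 * exp(-qT) = 10.9800 * 1.00000000 = 10.98000000
K * exp(-rT) = 9.7300 * 0.99451510 = 9.67663190
P = C - S*exp(-qT) + K*exp(-rT)
P = 2.3804 - 10.98000000 + 9.67663190 = 1.0770

Answer: Put price = 1.0770


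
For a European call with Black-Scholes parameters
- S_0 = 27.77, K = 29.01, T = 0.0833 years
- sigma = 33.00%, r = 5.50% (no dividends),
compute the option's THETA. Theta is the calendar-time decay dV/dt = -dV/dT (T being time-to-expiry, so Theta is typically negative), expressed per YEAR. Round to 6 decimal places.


Answer: Theta = -6.443525

Derivation:
d1 = -0.3629331632; d2 = -0.4581769031
phi(d1) = 0.3735143803; exp(-qT) = 1.0000000000; exp(-rT) = 0.9954289791
Theta = -S*exp(-qT)*phi(d1)*sigma/(2*sqrt(T)) - r*K*exp(-rT)*N(d2) + q*S*exp(-qT)*N(d1)
N(d1) = 0.3583274064; N(d2) = 0.3234126761; sqrt(T) = 0.2886173938
Term 1 = -27.7700 * 1.0000000000 * 0.3735143803 * 0.3300 / (2 * 0.2886173938) = -5.9298628670
Term 2 = -0.0550 * 29.0100 * 0.9954289791 * 0.3234126761 = -0.5136623521
Term 3 = 0 (no dividend yield, q = 0)
Theta = -5.9298628670 + (-0.5136623521) + (0.0000000000) = -6.443525


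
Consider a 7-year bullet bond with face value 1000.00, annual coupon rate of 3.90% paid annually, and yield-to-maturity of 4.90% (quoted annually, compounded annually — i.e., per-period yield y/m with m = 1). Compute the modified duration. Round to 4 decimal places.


Answer: Modified duration = 5.9416

Derivation:
Coupon per period c = face * coupon_rate / m = 39.000000
Periods per year m = 1; per-period yield y/m = 0.049000
Number of cashflows N = 7
Cashflows (t years, CF_t, discount factor 1/(1+y/m)^(m*t), PV):
  t = 1.0000: CF_t = 39.000000, DF = 0.953289, PV = 37.178265
  t = 2.0000: CF_t = 39.000000, DF = 0.908760, PV = 35.441625
  t = 3.0000: CF_t = 39.000000, DF = 0.866310, PV = 33.786106
  t = 4.0000: CF_t = 39.000000, DF = 0.825844, PV = 32.207918
  t = 5.0000: CF_t = 39.000000, DF = 0.787268, PV = 30.703449
  t = 6.0000: CF_t = 39.000000, DF = 0.750494, PV = 29.269256
  t = 7.0000: CF_t = 1039.000000, DF = 0.715437, PV = 743.339361
Price P = sum_t PV_t = 941.925981
First compute Macaulay numerator sum_t t * PV_t:
  t * PV_t at t = 1.0000: 37.178265
  t * PV_t at t = 2.0000: 70.883251
  t * PV_t at t = 3.0000: 101.358319
  t * PV_t at t = 4.0000: 128.831673
  t * PV_t at t = 5.0000: 153.517246
  t * PV_t at t = 6.0000: 175.615534
  t * PV_t at t = 7.0000: 5203.375529
Macaulay duration D = 5870.759816 / 941.925981 = 6.232719
Modified duration = D / (1 + y/m) = 6.232719 / (1 + 0.049000) = 5.941581


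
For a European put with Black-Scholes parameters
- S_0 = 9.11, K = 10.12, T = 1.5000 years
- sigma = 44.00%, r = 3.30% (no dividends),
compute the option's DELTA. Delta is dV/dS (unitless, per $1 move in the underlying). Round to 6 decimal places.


Answer: Delta = -0.434003

Derivation:
d1 = 0.1661924000; d2 = -0.3726953434
phi(d1) = 0.3934707723; exp(-qT) = 1.0000000000; exp(-rT) = 0.9517051581
N(-d1) = 0.4340027701
Delta = -exp(-qT) * N(-d1) = -1.0000000000 * 0.4340027701 = -0.434003


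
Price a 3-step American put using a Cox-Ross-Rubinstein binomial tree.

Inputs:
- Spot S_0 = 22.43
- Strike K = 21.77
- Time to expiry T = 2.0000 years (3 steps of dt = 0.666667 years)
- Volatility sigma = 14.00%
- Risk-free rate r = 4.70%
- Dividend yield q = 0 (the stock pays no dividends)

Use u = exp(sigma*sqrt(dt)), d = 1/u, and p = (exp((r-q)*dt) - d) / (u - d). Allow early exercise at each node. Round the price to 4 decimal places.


Answer: Price = V(0,0) = 0.8569

Derivation:
dt = T/N = 0.666667
u = exp(sigma*sqrt(dt)) = 1.121099; d = 1/u = 0.891982
p = (exp((r-q)*dt) - d) / (u - d) = 0.610376
Discount per step: exp(-r*dt) = 0.969152
Stock lattice S(k, i) with i counting down-moves:
  k=0: S(0,0) = 22.4300
  k=1: S(1,0) = 25.1463; S(1,1) = 20.0072
  k=2: S(2,0) = 28.1914; S(2,1) = 22.4300; S(2,2) = 17.8460
  k=3: S(3,0) = 31.6054; S(3,1) = 25.1463; S(3,2) = 20.0072; S(3,3) = 15.9183
Terminal payoffs V(N, i) = max(K - S_T, 0):
  V(3,0) = 0.000000; V(3,1) = 0.000000; V(3,2) = 1.762848; V(3,3) = 5.851678
Backward induction: V(k, i) = exp(-r*dt) * [p * V(k+1, i) + (1-p) * V(k+1, i+1)]; then take max(V_cont, immediate exercise) for American.
  V(2,0) = exp(-r*dt) * [p*0.000000 + (1-p)*0.000000] = 0.000000; exercise = 0.000000; V(2,0) = max -> 0.000000
  V(2,1) = exp(-r*dt) * [p*0.000000 + (1-p)*1.762848] = 0.665661; exercise = 0.000000; V(2,1) = max -> 0.665661
  V(2,2) = exp(-r*dt) * [p*1.762848 + (1-p)*5.851678] = 3.252433; exercise = 3.923984; V(2,2) = max -> 3.923984
  V(1,0) = exp(-r*dt) * [p*0.000000 + (1-p)*0.665661] = 0.251357; exercise = 0.000000; V(1,0) = max -> 0.251357
  V(1,1) = exp(-r*dt) * [p*0.665661 + (1-p)*3.923984] = 1.875488; exercise = 1.762848; V(1,1) = max -> 1.875488
  V(0,0) = exp(-r*dt) * [p*0.251357 + (1-p)*1.875488] = 0.856884; exercise = 0.000000; V(0,0) = max -> 0.856884


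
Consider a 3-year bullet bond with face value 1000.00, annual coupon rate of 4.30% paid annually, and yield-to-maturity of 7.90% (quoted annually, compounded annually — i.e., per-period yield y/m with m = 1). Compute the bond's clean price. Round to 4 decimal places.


Coupon per period c = face * coupon_rate / m = 43.000000
Periods per year m = 1; per-period yield y/m = 0.079000
Number of cashflows N = 3
Cashflows (t years, CF_t, discount factor 1/(1+y/m)^(m*t), PV):
  t = 1.0000: CF_t = 43.000000, DF = 0.926784, PV = 39.851715
  t = 2.0000: CF_t = 43.000000, DF = 0.858929, PV = 36.933934
  t = 3.0000: CF_t = 1043.000000, DF = 0.796041, PV = 830.271201
Price P = sum_t PV_t = 907.056850

Answer: Price = 907.0568


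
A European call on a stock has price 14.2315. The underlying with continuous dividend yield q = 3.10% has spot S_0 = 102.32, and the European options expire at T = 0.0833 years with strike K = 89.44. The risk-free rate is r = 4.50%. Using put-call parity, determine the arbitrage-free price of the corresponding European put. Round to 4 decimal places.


Answer: Put price = 1.2807

Derivation:
Put-call parity: C - P = S_0 * exp(-qT) - K * exp(-rT).
S_0 * exp(-qT) = 102.3200 * 0.99742103 = 102.05611992
K * exp(-rT) = 89.4400 * 0.99625852 = 89.10536175
P = C - S*exp(-qT) + K*exp(-rT)
P = 14.2315 - 102.05611992 + 89.10536175 = 1.2807


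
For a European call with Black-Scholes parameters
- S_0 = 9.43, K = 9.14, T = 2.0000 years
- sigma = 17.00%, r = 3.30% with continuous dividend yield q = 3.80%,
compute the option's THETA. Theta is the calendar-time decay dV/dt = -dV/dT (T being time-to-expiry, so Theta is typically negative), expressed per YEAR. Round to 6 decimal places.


d1 = 0.2085370668; d2 = -0.0318792388
phi(d1) = 0.3903613668; exp(-qT) = 0.9268162066; exp(-rT) = 0.9361308643
Theta = -S*exp(-qT)*phi(d1)*sigma/(2*sqrt(T)) - r*K*exp(-rT)*N(d2) + q*S*exp(-qT)*N(d1)
N(d1) = 0.5825951782; N(d2) = 0.4872841776; sqrt(T) = 1.4142135624
Term 1 = -9.4300 * 0.9268162066 * 0.3903613668 * 0.1700 / (2 * 1.4142135624) = -0.2050576944
Term 2 = -0.0330 * 9.1400 * 0.9361308643 * 0.4872841776 = -0.1375875095
Term 3 = 0.0380 * 9.4300 * 0.9268162066 * 0.5825951782 = 0.1934887837
Theta = -0.2050576944 + (-0.1375875095) + (0.1934887837) = -0.149156

Answer: Theta = -0.149156


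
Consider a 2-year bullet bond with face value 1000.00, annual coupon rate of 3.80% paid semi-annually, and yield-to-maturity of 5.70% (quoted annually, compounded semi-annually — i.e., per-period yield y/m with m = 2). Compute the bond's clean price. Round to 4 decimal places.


Answer: Price = 964.5605

Derivation:
Coupon per period c = face * coupon_rate / m = 19.000000
Periods per year m = 2; per-period yield y/m = 0.028500
Number of cashflows N = 4
Cashflows (t years, CF_t, discount factor 1/(1+y/m)^(m*t), PV):
  t = 0.5000: CF_t = 19.000000, DF = 0.972290, PV = 18.473505
  t = 1.0000: CF_t = 19.000000, DF = 0.945347, PV = 17.961600
  t = 1.5000: CF_t = 19.000000, DF = 0.919152, PV = 17.463879
  t = 2.0000: CF_t = 1019.000000, DF = 0.893682, PV = 910.661549
Price P = sum_t PV_t = 964.560533


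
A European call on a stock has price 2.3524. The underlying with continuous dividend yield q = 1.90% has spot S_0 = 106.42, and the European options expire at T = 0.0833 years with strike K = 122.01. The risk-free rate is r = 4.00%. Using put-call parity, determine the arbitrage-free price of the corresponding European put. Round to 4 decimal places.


Answer: Put price = 17.7048

Derivation:
Put-call parity: C - P = S_0 * exp(-qT) - K * exp(-rT).
S_0 * exp(-qT) = 106.4200 * 0.99841855 = 106.25170228
K * exp(-rT) = 122.0100 * 0.99667354 = 121.60413922
P = C - S*exp(-qT) + K*exp(-rT)
P = 2.3524 - 106.25170228 + 121.60413922 = 17.7048


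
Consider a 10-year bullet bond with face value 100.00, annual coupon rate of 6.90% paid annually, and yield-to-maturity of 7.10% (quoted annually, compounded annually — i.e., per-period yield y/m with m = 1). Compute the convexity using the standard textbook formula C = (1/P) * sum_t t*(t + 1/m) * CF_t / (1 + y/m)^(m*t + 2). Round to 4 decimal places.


Coupon per period c = face * coupon_rate / m = 6.900000
Periods per year m = 1; per-period yield y/m = 0.071000
Number of cashflows N = 10
Cashflows (t years, CF_t, discount factor 1/(1+y/m)^(m*t), PV):
  t = 1.0000: CF_t = 6.900000, DF = 0.933707, PV = 6.442577
  t = 2.0000: CF_t = 6.900000, DF = 0.871808, PV = 6.015478
  t = 3.0000: CF_t = 6.900000, DF = 0.814013, PV = 5.616693
  t = 4.0000: CF_t = 6.900000, DF = 0.760050, PV = 5.244344
  t = 5.0000: CF_t = 6.900000, DF = 0.709664, PV = 4.896680
  t = 6.0000: CF_t = 6.900000, DF = 0.662618, PV = 4.572064
  t = 7.0000: CF_t = 6.900000, DF = 0.618691, PV = 4.268967
  t = 8.0000: CF_t = 6.900000, DF = 0.577676, PV = 3.985964
  t = 9.0000: CF_t = 6.900000, DF = 0.539380, PV = 3.721721
  t = 10.0000: CF_t = 106.900000, DF = 0.503623, PV = 53.837266
Price P = sum_t PV_t = 98.601754
Convexity numerator sum_t t*(t + 1/m) * CF_t / (1+y/m)^(m*t + 2):
  t = 1.0000: term = 11.233386
  t = 2.0000: term = 31.466067
  t = 3.0000: term = 58.760162
  t = 4.0000: term = 91.441273
  t = 5.0000: term = 128.069009
  t = 6.0000: term = 167.410470
  t = 7.0000: term = 208.416395
  t = 8.0000: term = 250.199754
  t = 9.0000: term = 292.016520
  t = 10.0000: term = 5162.935986
Convexity = (1/P) * sum = 6401.949021 / 98.601754 = 64.927334

Answer: Convexity = 64.9273
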